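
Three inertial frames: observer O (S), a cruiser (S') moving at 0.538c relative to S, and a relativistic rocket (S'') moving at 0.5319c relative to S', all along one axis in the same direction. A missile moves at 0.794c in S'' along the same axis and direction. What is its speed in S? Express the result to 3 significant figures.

0.979c

First combine the missile and relativistic rocket (S''→S'): u₁ = (0.794 + 0.5319)/(1 + 0.794×0.5319) = 1.3259/1.4223286 = 0.9322.
Then combine with the cruiser (S'→S): u = (0.9322 + 0.538)/(1 + 0.9322×0.538) = 1.4702/1.5015236 = 0.97914.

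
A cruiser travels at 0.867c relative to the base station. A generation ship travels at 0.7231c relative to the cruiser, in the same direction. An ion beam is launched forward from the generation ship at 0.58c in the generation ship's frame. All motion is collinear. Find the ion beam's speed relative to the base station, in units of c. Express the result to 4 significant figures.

First combine the ion beam and generation ship (S''→S'): u₁ = (0.58 + 0.7231)/(1 + 0.58×0.7231) = 1.3031/1.419398 = 0.91807.
Then combine with the cruiser (S'→S): u = (0.91807 + 0.867)/(1 + 0.91807×0.867) = 1.78507/1.79596669 = 0.99393.

0.9939c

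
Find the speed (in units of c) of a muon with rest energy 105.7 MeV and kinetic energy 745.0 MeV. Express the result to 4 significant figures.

0.9923c

γ = 1 + K/(mc²) = 1 + 745.0/105.7 = 8.0482.
β = √(1 − 1/γ²) = √(1 − 0.0154384) = √0.9845616 = 0.9923.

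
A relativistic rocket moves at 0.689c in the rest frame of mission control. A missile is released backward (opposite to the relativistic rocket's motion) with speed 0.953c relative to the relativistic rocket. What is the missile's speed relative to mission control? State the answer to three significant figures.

0.769c

In units of c, u = (u' + v)/(1 + u'v) with u' = −0.953 and v = 0.689.
Numerator: −0.953 + 0.689 = −0.264. Denominator: 1 + (−0.953)(0.689) = 0.343383.
u = −0.264/0.343383 = −0.76882, so the speed is 0.769c.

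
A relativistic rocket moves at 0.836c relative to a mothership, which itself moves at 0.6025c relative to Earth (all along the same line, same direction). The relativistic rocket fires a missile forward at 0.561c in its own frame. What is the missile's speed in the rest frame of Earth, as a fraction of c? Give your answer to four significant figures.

Apply u = (u'+v)/(1+u'v) twice. Missile in the mothership frame: (0.561+0.836)/(1+0.561·0.836) = 1.397/1.468996 = 0.95099c.
That velocity, transformed to the rest frame of Earth: (0.95099+0.6025)/(1+0.95099·0.6025) = 1.55349/1.572971475 = 0.98761c.

0.9876c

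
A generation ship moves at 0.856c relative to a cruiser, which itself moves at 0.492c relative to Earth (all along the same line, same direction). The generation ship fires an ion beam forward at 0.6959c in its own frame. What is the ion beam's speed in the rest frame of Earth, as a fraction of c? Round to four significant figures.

Compose velocities in two stages. Stage 1 (into S'): u₁ = (0.6959+0.856)/(1+0.6959×0.856) = 0.97256.
Stage 2 (into S): u = (0.97256+0.492)/(1+0.97256×0.492) = 0.99057, so the speed is 0.9906c.

0.9906c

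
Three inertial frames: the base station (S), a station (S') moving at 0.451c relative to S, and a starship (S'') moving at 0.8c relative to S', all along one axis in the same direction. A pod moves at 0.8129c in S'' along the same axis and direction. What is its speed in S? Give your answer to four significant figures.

Compose velocities in two stages. Stage 1 (into S'): u₁ = (0.8129+0.8)/(1+0.8129×0.8) = 0.97733.
Stage 2 (into S): u = (0.97733+0.451)/(1+0.97733×0.451) = 0.99136, so the speed is 0.9914c.

0.9914c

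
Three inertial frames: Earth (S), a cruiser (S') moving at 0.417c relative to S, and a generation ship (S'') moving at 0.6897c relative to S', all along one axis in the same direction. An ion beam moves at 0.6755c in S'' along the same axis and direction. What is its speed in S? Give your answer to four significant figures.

Apply u = (u'+v)/(1+u'v) twice. Ion beam in the cruiser frame: (0.6755+0.6897)/(1+0.6755·0.6897) = 1.3652/1.46589235 = 0.93131c.
That velocity, transformed to the rest frame of Earth: (0.93131+0.417)/(1+0.93131·0.417) = 1.34831/1.38835627 = 0.97116c.

0.9712c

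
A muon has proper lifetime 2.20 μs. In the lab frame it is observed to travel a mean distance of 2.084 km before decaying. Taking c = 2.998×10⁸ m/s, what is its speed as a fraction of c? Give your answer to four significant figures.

0.9534c

Let x = d/(cτ) = 2084 m / (2.998×10⁸ m/s × 2.200×10^-6 s) = 3.1597. Since d = βγcτ, x = βγ = β/√(1−β²).
Solving: β² = x²/(1+x²) = 9.9837/10.9837 = 0.908956, so β = 0.9534.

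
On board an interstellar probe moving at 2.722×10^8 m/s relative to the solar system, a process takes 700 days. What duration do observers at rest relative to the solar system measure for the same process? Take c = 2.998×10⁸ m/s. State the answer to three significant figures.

1670 days

β = v/c = (2.722×10^8 m/s)/(2.998×10⁸ m/s) = 0.907939.
β² = 0.8243532, so γ = 1/√0.1756468 = 2.3861.
Time dilation: Δt = γ·Δτ = 2.3861 × 700 = 1670 days.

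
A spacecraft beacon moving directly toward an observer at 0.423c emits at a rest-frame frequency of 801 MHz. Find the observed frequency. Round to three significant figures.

1260 MHz

Relativistic Doppler (source moving toward): f_obs = f_src · √((1+β)/(1−β)).
With β = 0.423: factor = √(1.423/0.577) = 1.5704.
f_obs = 801 × 1.5704 = 1260 MHz.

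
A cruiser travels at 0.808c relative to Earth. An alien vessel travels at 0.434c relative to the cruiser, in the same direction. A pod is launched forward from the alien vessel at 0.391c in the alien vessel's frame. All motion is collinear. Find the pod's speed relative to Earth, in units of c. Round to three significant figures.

First combine the pod and alien vessel (S''→S'): u₁ = (0.391 + 0.434)/(1 + 0.391×0.434) = 0.825/1.169694 = 0.70531.
Then combine with the cruiser (S'→S): u = (0.70531 + 0.808)/(1 + 0.70531×0.808) = 1.51331/1.56989048 = 0.96396.

0.964c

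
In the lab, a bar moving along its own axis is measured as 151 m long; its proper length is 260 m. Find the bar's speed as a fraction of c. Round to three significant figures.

0.814c

Length contraction gives γ = L₀/L = 260/151 = 1.7219.
β = √(1 − 1/γ²) = √0.662725 = 0.814.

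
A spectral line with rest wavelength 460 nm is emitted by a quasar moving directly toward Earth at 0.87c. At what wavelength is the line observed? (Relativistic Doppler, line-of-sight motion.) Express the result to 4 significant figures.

121.3 nm

Relativistic Doppler for wavelength: λ_obs = λ_src · √((1−β)/(1+β)).
With β = 0.87: factor = √(0.13/1.87) = 0.26366.
λ_obs = 460 × 0.26366 = 121.3 nm.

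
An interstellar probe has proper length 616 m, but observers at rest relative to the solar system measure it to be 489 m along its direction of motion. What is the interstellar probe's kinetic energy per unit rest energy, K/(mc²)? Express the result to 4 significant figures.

0.2597

Length contraction gives γ = L₀/L = 616/489 = 1.25971.
K/(mc²) = γ − 1 = 1.25971 − 1 = 0.2597.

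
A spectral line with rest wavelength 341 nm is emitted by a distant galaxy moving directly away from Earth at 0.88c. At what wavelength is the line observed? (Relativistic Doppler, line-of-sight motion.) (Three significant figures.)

1350 nm

Relativistic Doppler for wavelength: λ_obs = λ_src · √((1+β)/(1−β)).
With β = 0.88: factor = √(1.88/0.12) = 3.9581.
λ_obs = 341 × 3.9581 = 1350 nm.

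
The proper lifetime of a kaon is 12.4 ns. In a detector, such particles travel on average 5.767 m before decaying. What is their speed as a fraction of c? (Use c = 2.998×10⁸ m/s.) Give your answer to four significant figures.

0.8405c

Lab distance = (lab lifetime)·v = γτ·βc, so βγ = d/(cτ) = 5.767/(2.998×10⁸ × 1.240×10^-8) = 1.5513.
With βγ = 1.5513: γ² = 1 + (βγ)² = 3.40653, and β = (βγ)/γ = 1.5513/1.84568 = 0.8405.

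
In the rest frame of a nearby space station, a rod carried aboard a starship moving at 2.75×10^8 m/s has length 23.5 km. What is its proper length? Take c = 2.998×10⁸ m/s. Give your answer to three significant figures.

59.0 km

β = v/c = (2.75×10^8 m/s)/(2.998×10⁸ m/s) = 0.917278.
γ = 1/√(1 − β²) = 1/√(1 − 0.8413989) = 1/√0.1586011 = 1/0.398247 = 2.511.
Proper length: L₀ = γ·L = 2.511 × 23.5 = 59.0 km.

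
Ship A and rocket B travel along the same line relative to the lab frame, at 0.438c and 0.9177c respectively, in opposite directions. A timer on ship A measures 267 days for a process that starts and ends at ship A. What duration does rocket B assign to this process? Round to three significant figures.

Transform ship A's velocity into rocket B's frame: (0.438 + 0.9177)/(1 + 0.438·0.9177) = 1.3557/1.4019526, so the relative speed is 0.96701c.
At |u| = 0.96701c, γ = (1 − 0.935108)^(−1/2) = 3.9256.
Ship A's interval is proper; time dilation gives Δt_B = γΔτ = 3.9256 × 267 days = 1050 days.

1050 days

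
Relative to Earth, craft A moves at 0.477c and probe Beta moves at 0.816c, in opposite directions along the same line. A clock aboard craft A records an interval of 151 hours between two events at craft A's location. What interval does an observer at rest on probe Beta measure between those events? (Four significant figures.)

412.9 hours

Transform craft A's velocity into probe Beta's frame: (0.477 + 0.816)/(1 + 0.477·0.816) = 1.293/1.389232, so the relative speed is 0.93073c.
γ for this relative speed: γ = 1/√(1 − 0.866258) = 2.7344.
The clock on craft A records proper time, so probe Beta measures Δt = γΔτ = 2.7344 × 151 = 412.9 hours.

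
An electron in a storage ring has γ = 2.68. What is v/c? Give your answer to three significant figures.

0.928

β = √(1 − 1/γ²) = √(1 − 1/7.1824) = √0.860771 = 0.928.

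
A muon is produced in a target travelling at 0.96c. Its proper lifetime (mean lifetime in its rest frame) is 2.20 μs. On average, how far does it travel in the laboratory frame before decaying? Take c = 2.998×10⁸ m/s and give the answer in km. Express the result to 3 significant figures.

2.26 km

With β = 0.96, γ = 1/√(1 − 0.96²) = 1/√0.0784 = 3.5714.
Lab-frame lifetime: Δt = γτ = 3.5714 × 2.20 μs = 7.8571 μs.
Distance: d = vΔt = 0.96 × 2.998×10⁸ m/s × 7.8571×10^-6 s = 2260 m = 2.26 km.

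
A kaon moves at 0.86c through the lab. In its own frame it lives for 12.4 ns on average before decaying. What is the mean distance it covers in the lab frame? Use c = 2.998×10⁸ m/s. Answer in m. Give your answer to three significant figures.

γ = 1/√(1 − β²) = 1/√(1 − 0.7396) = 1/√0.2604 = 1/0.510294 = 1.9597.
Lab-frame lifetime: Δt = γτ = 1.9597 × 12.4 ns = 24.3 ns.
Distance: d = vΔt = 0.86 × 2.998×10⁸ m/s × 2.4300×10^-8 s = 6.27 m.

6.27 m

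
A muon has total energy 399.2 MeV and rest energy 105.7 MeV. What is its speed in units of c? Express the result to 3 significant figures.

γ = E/(mc²) = 399.2/105.7 = 3.7767.
β = √(1 − 1/γ²) = √(1 − 0.0701092) = √0.9298908 = 0.964.

0.964c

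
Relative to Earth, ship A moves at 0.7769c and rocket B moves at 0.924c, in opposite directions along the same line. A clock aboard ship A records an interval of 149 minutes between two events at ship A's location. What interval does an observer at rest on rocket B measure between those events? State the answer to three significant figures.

Speed of ship A in rocket B's frame: u = (v_A + v_B)/(1 + v_A v_B/c²) = (0.7769 + 0.924)/(1 + 0.7769×0.924) = 1.7009/1.7178556 = 0.99013; |u| = 0.99013c.
At |u| = 0.99013c, γ = (1 − 0.980357)^(−1/2) = 7.135.
Ship A's interval is proper; time dilation gives Δt_B = γΔτ = 7.135 × 149 minutes = 1060 minutes.

1060 minutes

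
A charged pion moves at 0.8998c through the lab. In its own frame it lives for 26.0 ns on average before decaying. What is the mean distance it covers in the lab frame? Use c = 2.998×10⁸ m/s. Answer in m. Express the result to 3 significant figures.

γ = 1/√(1 − β²) = 1/√(1 − 0.80964004) = 1/√0.19035996 = 1/0.436303 = 2.292.
Lab-frame lifetime: Δt = γτ = 2.292 × 26.0 ns = 59.592 ns.
Distance: d = vΔt = 0.8998 × 2.998×10⁸ m/s × 5.9592×10^-8 s = 16.1 m.

16.1 m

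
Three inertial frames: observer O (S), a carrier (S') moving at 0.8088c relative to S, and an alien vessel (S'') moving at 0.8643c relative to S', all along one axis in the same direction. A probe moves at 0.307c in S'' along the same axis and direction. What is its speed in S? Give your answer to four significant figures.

Compose velocities in two stages. Stage 1 (into S'): u₁ = (0.307+0.8643)/(1+0.307×0.8643) = 0.92568.
Stage 2 (into S): u = (0.92568+0.8088)/(1+0.92568×0.8088) = 0.99187, so the speed is 0.9919c.

0.9919c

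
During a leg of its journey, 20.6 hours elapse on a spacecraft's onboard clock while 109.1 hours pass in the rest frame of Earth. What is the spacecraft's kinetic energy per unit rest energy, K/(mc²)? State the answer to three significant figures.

4.30

From Δt = γΔτ: γ = 109.1/20.6 = 5.29612.
Since K = (γ−1)mc², K/(mc²) = 5.29612 − 1 = 4.30.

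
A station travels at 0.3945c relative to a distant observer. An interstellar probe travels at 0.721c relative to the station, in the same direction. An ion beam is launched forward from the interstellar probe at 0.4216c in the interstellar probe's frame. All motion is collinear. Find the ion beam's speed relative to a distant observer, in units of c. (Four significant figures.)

0.9443c

Apply u = (u'+v)/(1+u'v) twice. Ion beam in the station frame: (0.4216+0.721)/(1+0.4216·0.721) = 1.1426/1.3039736 = 0.87624c.
That velocity, transformed to the rest frame of a distant observer: (0.87624+0.3945)/(1+0.87624·0.3945) = 1.27074/1.34567668 = 0.94431c.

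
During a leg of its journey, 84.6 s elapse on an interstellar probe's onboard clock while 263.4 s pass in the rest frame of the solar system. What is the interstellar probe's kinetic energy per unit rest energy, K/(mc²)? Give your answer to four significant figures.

2.113

The time-dilation ratio gives γ = 263.4/84.6 = 3.11348.
Since K = (γ−1)mc², K/(mc²) = 3.11348 − 1 = 2.113.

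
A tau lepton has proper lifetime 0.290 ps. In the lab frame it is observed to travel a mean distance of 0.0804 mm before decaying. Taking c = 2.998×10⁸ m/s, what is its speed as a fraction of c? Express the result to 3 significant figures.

0.679c

Lab distance = (lab lifetime)·v = γτ·βc, so βγ = d/(cτ) = 8.040×10^-5/(2.998×10⁸ × 2.900×10^-13) = 0.92475.
With βγ = 0.92475: γ² = 1 + (βγ)² = 1.855163, and β = (βγ)/γ = 0.92475/1.36204 = 0.679.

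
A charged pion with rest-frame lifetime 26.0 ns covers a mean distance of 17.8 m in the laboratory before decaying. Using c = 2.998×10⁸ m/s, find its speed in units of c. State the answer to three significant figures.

0.916c

d = βγcτ ⇒ βγ = d/(cτ) = 17.80 m / (7.7948 m) = 2.2836.
β = (βγ)/√(1+(βγ)²) = 2.2836/√6.21483 = 0.916.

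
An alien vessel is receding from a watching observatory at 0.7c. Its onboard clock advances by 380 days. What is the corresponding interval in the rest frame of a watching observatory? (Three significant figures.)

532 days

With β = 0.7, γ = 1/√(1 − 0.7²) = 1/√0.51 = 1.4003.
Time dilation: Δt = γ·Δτ = 1.4003 × 380 = 532 days.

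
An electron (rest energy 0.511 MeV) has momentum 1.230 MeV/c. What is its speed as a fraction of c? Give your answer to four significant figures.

pc/(mc²) = 1.230/0.511 = 2.407 = βγ = β/√(1−β²).
So β² = x²/(1 + x²) with x = 2.407: x² = 5.79365, β² = 5.79365/6.79365 = 0.852804, β = 0.9235.

0.9235c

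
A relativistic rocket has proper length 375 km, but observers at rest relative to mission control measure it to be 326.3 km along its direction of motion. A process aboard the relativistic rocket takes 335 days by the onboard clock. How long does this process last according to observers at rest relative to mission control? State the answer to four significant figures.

Length contraction gives γ = L₀/L = 375/326.3 = 1.14925.
Δt = γΔτ = 1.14925 × 335 = 385.0 days.

385.0 days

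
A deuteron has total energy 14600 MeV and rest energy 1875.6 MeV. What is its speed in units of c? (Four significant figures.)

0.9917c

γ = E/(mc²) = 14600/1875.6 = 7.7842.
β = √(1 − 1/γ²) = √(1 − 0.0165033) = √0.9834967 = 0.9917.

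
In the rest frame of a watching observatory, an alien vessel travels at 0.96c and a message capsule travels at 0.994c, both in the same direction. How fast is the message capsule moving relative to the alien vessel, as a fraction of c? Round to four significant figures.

Transform to the alien vessel's frame: u' = (u − v)/(1 − uv/c²).
u' = (0.994 − 0.96)/(1 − 0.994×0.96) = 0.034/0.04576 = 0.74301.
Speed in the alien vessel's frame: 0.7430c (in the same direction).

0.7430c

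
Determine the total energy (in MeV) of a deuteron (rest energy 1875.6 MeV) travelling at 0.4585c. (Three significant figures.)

2110 MeV

γ = 1/√(1 − β²) = 1/√(1 − 0.21022225) = 1/√0.78977775 = 1/0.888694 = 1.1252.
Total energy: E = γmc² = 1.1252 × 1875.6 MeV = 2110 MeV.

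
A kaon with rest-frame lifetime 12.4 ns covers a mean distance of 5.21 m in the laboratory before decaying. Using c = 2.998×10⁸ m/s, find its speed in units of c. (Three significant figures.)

0.814c

d = βγcτ ⇒ βγ = d/(cτ) = 5.210 m / (3.71752 m) = 1.4015.
β = (βγ)/√(1+(βγ)²) = 1.4015/√2.9642 = 0.814.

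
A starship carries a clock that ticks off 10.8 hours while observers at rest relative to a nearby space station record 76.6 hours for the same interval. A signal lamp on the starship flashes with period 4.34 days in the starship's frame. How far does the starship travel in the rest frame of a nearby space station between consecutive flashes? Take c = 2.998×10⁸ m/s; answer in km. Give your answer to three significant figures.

γ = Δt/Δτ = 76.6/10.8 = 7.09259.
β = √(1 − 1/γ²) = 0.99001. Lab-frame period = γτ = 7.09259×4.34 days = 30.782 days. Distance = βc × γτ = 0.99001 × 2.998×10⁸ m/s × 2659564.8 s = 7.8937×10^14 m = 7.89×10^11 km.

7.89×10^11 km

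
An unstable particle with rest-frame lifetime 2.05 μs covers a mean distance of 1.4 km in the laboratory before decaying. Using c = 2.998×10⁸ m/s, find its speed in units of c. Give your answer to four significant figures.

0.9157c

Lab distance = (lab lifetime)·v = γτ·βc, so βγ = d/(cτ) = 1400/(2.998×10⁸ × 2.050×10^-6) = 2.2779.
With βγ = 2.2779: γ² = 1 + (βγ)² = 6.18883, and β = (βγ)/γ = 2.2779/2.48774 = 0.9157.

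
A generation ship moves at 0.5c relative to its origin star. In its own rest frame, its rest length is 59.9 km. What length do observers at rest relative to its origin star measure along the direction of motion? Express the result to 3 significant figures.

51.9 km

γ = 1/√(1 − β²) = 1/√(1 − 0.25) = 1/√0.75 = 1/0.866025 = 1.1547.
Length contraction: L = L₀/γ = 59.9/1.1547 = 51.9 km.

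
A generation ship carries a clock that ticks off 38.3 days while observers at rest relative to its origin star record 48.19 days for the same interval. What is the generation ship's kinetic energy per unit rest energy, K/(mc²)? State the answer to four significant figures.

From Δt = γΔτ: γ = 48.19/38.3 = 1.25822.
Since K = (γ−1)mc², K/(mc²) = 1.25822 − 1 = 0.2582.

0.2582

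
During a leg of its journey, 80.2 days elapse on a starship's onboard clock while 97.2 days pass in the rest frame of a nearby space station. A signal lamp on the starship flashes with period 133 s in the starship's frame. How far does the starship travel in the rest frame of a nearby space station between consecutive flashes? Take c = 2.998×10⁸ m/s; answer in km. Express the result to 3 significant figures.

From Δt = γΔτ: γ = 97.2/80.2 = 1.21197.
β = √(1 − 1/γ²) = 0.56498. Lab-frame period = γτ = 1.21197×133 s = 161.19 s. Distance = βc × γτ = 0.56498 × 2.998×10⁸ m/s × 161.19 s = 2.7303×10^10 m = 2.73×10^7 km.

2.73×10^7 km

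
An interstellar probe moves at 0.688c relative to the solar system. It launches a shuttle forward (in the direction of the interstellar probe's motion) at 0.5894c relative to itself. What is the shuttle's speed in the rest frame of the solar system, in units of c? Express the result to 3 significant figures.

0.909c

Relativistic velocity addition: u = (u' + v)/(1 + u'v/c²), with u' = 0.5894c and v = 0.688c.
Numerator: 0.5894 + 0.688 = 1.2774. Denominator: 1 + (0.5894)(0.688) = 1.4055072.
u = 1.2774/1.4055072 = 0.90885, so the speed is 0.909c.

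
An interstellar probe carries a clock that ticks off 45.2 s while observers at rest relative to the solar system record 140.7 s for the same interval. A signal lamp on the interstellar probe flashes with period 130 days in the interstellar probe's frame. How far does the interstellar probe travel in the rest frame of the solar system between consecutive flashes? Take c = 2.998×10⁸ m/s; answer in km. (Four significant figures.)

9.926×10^12 km

γ = Δt/Δτ = 140.7/45.2 = 3.11283.
β = √(1 − 1/γ²) = 0.94699. Lab-frame period = γτ = 3.11283×130 days = 404.67 days. Distance = βc × γτ = 0.94699 × 2.998×10⁸ m/s × 34963488 s = 9.9264×10^15 m = 9.926×10^12 km.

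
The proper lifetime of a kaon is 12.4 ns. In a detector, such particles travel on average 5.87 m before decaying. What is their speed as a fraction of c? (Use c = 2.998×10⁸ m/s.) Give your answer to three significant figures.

Lab distance = (lab lifetime)·v = γτ·βc, so βγ = d/(cτ) = 5.870/(2.998×10⁸ × 1.240×10^-8) = 1.579.
With βγ = 1.579: γ² = 1 + (βγ)² = 3.49324, and β = (βγ)/γ = 1.579/1.86902 = 0.845.

0.845c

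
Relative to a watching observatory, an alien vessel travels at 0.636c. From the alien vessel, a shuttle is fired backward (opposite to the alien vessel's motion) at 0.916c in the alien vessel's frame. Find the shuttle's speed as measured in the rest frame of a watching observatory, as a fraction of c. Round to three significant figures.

0.671c

Relativistic velocity addition: u = (u' + v)/(1 + u'v/c²), with u' = −0.916c and v = 0.636c.
Numerator: −0.916 + 0.636 = −0.28. Denominator: 1 + (−0.916)(0.636) = 0.417424.
u = −0.28/0.417424 = −0.67078, so the speed is 0.671c.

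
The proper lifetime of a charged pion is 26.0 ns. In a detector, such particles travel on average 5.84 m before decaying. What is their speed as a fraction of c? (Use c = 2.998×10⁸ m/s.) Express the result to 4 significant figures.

0.5996c

Lab distance = (lab lifetime)·v = γτ·βc, so βγ = d/(cτ) = 5.840/(2.998×10⁸ × 2.600×10^-8) = 0.74922.
With βγ = 0.74922: γ² = 1 + (βγ)² = 1.561331, and β = (βγ)/γ = 0.74922/1.24953 = 0.5996.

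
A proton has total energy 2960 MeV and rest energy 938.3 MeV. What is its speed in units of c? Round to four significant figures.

0.9484c

Total energy E = γmc² gives γ = 2960/938.3 = 3.1546.
Hence β = √(1 − 1/γ²) = √(1 − 0.100487) = √0.899513 = 0.9484.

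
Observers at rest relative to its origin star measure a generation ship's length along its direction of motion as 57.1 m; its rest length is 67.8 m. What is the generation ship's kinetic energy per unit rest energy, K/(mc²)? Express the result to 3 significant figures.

0.187

From L = L₀/γ: γ = 67.8/57.1 = 1.18739.
K/(mc²) = γ − 1 = 1.18739 − 1 = 0.187.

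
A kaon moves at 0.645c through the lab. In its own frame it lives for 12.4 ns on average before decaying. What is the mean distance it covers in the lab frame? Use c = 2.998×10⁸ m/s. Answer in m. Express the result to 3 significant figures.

3.14 m

Lorentz factor: γ = (1 − 0.416025)^(−1/2) = 1.3086.
Lab-frame lifetime: Δt = γτ = 1.3086 × 12.4 ns = 16.227 ns.
Distance: d = vΔt = 0.645 × 2.998×10⁸ m/s × 1.6227×10^-8 s = 3.14 m.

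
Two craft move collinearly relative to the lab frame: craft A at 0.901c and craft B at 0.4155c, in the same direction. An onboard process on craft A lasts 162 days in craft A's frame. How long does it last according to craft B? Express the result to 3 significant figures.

257 days

Speed of craft A in craft B's frame: u = (v_A − v_B)/(1 − v_A v_B/c²) = (0.901 − 0.4155)/(1 − 0.901×0.4155) = 0.4855/0.6256345 = 0.77601; |u| = 0.77601c.
γ for this relative speed: γ = 1/√(1 − 0.602192) = 1.5855.
The clock on craft A records proper time, so craft B measures Δt = γΔτ = 1.5855 × 162 = 257 days.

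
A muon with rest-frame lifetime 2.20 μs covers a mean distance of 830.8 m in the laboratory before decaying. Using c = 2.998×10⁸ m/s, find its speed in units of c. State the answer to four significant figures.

0.7832c

Lab distance = (lab lifetime)·v = γτ·βc, so βγ = d/(cτ) = 830.8/(2.998×10⁸ × 2.200×10^-6) = 1.2596.
With βγ = 1.2596: γ² = 1 + (βγ)² = 2.58659, and β = (βγ)/γ = 1.2596/1.60829 = 0.7832.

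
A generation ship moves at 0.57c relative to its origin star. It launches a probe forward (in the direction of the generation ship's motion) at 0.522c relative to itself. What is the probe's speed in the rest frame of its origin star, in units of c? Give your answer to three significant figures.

0.842c

In units of c, u = (u' + v)/(1 + u'v) with u' = 0.522 and v = 0.57.
Numerator: 0.522 + 0.57 = 1.092. Denominator: 1 + (0.522)(0.57) = 1.29754.
u = 1.092/1.29754 = 0.84159, so the speed is 0.842c.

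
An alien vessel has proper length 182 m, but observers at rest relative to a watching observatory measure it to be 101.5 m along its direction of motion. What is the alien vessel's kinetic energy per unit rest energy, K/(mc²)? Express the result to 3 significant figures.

Length contraction gives γ = L₀/L = 182/101.5 = 1.7931.
K/(mc²) = γ − 1 = 1.7931 − 1 = 0.793.

0.793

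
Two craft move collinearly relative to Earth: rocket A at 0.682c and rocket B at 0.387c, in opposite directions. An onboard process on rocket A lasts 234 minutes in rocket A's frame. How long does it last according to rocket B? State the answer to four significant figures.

The velocity of rocket A relative to rocket B is (0.682 + 0.387)c / (1 + 0.682×0.387) = 0.84577c; relative speed 0.84577c.
γ for this relative speed: γ = 1/√(1 − 0.715327) = 1.8742.
The clock on rocket A records proper time, so rocket B measures Δt = γΔτ = 1.8742 × 234 = 438.6 minutes.

438.6 minutes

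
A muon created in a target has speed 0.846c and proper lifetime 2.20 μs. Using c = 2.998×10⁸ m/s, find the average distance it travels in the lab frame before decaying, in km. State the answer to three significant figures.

1.05 km

With β = 0.846, γ = 1/√(1 − 0.846²) = 1/√0.284284 = 1.8755.
Lab-frame lifetime: Δt = γτ = 1.8755 × 2.20 μs = 4.1261 μs.
Distance: d = vΔt = 0.846 × 2.998×10⁸ m/s × 4.1261×10^-6 s = 1050 m = 1.05 km.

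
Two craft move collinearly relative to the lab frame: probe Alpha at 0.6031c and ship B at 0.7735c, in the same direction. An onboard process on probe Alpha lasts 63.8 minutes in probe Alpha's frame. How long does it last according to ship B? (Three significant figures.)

Transform probe Alpha's velocity into ship B's frame: (0.6031 − 0.7735)/(1 − 0.6031·0.7735) = −0.1704/0.53350215, so the relative speed is 0.3194c.
γ for this relative speed: γ = 1/√(1 − 0.102016) = 1.0553.
The clock on probe Alpha records proper time, so ship B measures Δt = γΔτ = 1.0553 × 63.8 = 67.3 minutes.

67.3 minutes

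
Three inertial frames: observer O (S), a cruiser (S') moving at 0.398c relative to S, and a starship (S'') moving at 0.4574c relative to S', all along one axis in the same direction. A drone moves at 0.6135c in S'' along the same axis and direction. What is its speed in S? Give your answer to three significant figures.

0.926c

Apply u = (u'+v)/(1+u'v) twice. Drone in the cruiser frame: (0.6135+0.4574)/(1+0.6135·0.4574) = 1.0709/1.2806149 = 0.83624c.
That velocity, transformed to the rest frame of observer O: (0.83624+0.398)/(1+0.83624·0.398) = 1.23424/1.33282352 = 0.92603c.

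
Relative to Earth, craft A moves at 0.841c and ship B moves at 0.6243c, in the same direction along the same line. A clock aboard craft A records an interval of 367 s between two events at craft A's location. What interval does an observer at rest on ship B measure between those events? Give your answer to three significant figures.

412 s

The velocity of craft A relative to ship B is (0.841 − 0.6243)c / (1 − 0.841×0.6243) = 0.45625c; relative speed 0.45625c.
γ for this relative speed: γ = 1/√(1 − 0.208164) = 1.1238.
The clock on craft A records proper time, so ship B measures Δt = γΔτ = 1.1238 × 367 = 412 s.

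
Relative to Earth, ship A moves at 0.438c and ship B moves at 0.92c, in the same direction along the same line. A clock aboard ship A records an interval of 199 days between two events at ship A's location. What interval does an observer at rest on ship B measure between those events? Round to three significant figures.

337 days

Transform ship A's velocity into ship B's frame: (0.438 − 0.92)/(1 − 0.438·0.92) = −0.482/0.59704, so the relative speed is 0.80732c.
γ for this relative speed: γ = 1/√(1 − 0.651766) = 1.6946.
Ship A's interval is proper; time dilation gives Δt_B = γΔτ = 1.6946 × 199 days = 337 days.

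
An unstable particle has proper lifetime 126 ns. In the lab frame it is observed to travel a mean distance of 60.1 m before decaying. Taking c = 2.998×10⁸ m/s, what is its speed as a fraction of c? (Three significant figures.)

0.847c

d = βγcτ ⇒ βγ = d/(cτ) = 60.10 m / (37.7748 m) = 1.591.
β = (βγ)/√(1+(βγ)²) = 1.591/√3.53128 = 0.847.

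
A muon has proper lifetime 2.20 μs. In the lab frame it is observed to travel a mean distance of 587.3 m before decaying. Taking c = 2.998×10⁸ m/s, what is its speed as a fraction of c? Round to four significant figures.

Let x = d/(cτ) = 587.3 m / (2.998×10⁸ m/s × 2.200×10^-6 s) = 0.89044. Since d = βγcτ, x = βγ = β/√(1−β²).
Solving: β² = x²/(1+x²) = 0.792883/1.792883 = 0.442239, so β = 0.6650.

0.6650c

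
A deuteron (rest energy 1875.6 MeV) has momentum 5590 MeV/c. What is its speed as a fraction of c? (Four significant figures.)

0.9481c

βγ = pc/(mc²) = 5590/1875.6 = 2.9804.
Since γ² = 1 + (βγ)² = 9.88278, γ = √9.88278 = 3.14369, and β = (βγ)/γ = 2.9804/3.14369 = 0.9481.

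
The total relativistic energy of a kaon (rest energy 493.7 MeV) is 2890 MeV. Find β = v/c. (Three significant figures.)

Total energy E = γmc² gives γ = 2890/493.7 = 5.8538.
Hence β = √(1 − 1/γ²) = √(1 − 0.0291826) = √0.9708174 = 0.985.

0.985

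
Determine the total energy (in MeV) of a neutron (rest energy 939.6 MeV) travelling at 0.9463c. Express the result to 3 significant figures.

β² = 0.89548369, so γ = 1/√0.10451631 = 3.0932.
Total energy: E = γmc² = 3.0932 × 939.6 MeV = 2910 MeV.

2910 MeV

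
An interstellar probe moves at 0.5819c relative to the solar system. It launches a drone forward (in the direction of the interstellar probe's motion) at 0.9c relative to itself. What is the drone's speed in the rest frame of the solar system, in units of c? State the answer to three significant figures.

In units of c, u = (u' + v)/(1 + u'v) with u' = 0.9 and v = 0.5819.
Numerator: 0.9 + 0.5819 = 1.4819. Denominator: 1 + (0.9)(0.5819) = 1.52371.
u = 1.4819/1.52371 = 0.97256, so the speed is 0.973c.

0.973c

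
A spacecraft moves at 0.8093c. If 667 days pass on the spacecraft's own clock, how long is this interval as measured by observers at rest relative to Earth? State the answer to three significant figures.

1140 days

With β = 0.8093, γ = 1/√(1 − 0.8093²) = 1/√0.34503351 = 1.7024.
Time dilation: Δt = γ·Δτ = 1.7024 × 667 = 1140 days.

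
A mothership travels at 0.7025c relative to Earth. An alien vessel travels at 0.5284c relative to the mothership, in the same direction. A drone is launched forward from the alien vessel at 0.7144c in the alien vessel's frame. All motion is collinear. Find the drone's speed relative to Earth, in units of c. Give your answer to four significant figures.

0.9822c

Compose velocities in two stages. Stage 1 (into S'): u₁ = (0.7144+0.5284)/(1+0.7144×0.5284) = 0.90222.
Stage 2 (into S): u = (0.90222+0.7025)/(1+0.90222×0.7025) = 0.9822, so the speed is 0.9822c.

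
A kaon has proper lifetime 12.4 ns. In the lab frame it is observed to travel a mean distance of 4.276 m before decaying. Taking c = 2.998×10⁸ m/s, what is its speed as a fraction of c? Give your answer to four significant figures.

0.7547c

Lab distance = (lab lifetime)·v = γτ·βc, so βγ = d/(cτ) = 4.276/(2.998×10⁸ × 1.240×10^-8) = 1.1502.
With βγ = 1.1502: γ² = 1 + (βγ)² = 2.32296, and β = (βγ)/γ = 1.1502/1.52413 = 0.7547.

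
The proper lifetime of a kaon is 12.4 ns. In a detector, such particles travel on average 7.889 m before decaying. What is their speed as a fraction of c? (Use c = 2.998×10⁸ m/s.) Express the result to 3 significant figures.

d = βγcτ ⇒ βγ = d/(cτ) = 7.889 m / (3.71752 m) = 2.1221.
β = (βγ)/√(1+(βγ)²) = 2.1221/√5.50331 = 0.905.

0.905c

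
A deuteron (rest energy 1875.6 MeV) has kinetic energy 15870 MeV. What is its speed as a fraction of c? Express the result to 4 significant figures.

K = (γ−1)mc², so γ = 1 + 15870/1875.6 = 9.4613.
Then v/c = √(1 − γ⁻²) = √(1 − 0.0111712) = √0.9888288 = 0.9944.

0.9944c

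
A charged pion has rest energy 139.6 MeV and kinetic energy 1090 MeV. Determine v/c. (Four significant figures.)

K = (γ−1)mc², so γ = 1 + 1090/139.6 = 8.808.
Then v/c = √(1 − γ⁻²) = √(1 − 0.0128898) = √0.9871102 = 0.9935.

0.9935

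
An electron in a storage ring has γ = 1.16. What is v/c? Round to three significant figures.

0.507

β = √(1 − 1/γ²) = √(1 − 1/1.3456) = √0.256837 = 0.507.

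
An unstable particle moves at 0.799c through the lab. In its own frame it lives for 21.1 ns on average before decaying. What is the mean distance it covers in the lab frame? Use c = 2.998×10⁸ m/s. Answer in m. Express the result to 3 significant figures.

8.41 m

With β = 0.799, γ = 1/√(1 − 0.799²) = 1/√0.361599 = 1.663.
Lab-frame lifetime: Δt = γτ = 1.663 × 21.1 ns = 35.089 ns.
Distance: d = vΔt = 0.799 × 2.998×10⁸ m/s × 3.5089×10^-8 s = 8.41 m.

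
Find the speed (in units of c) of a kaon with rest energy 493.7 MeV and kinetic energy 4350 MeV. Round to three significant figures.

γ = 1 + K/(mc²) = 1 + 4350/493.7 = 9.811.
β = √(1 − 1/γ²) = √(1 − 0.010389) = √0.989611 = 0.995.

0.995c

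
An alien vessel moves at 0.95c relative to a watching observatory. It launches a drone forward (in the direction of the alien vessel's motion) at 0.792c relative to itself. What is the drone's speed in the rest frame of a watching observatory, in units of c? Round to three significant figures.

0.994c

Relativistic velocity addition: u = (u' + v)/(1 + u'v/c²), with u' = 0.792c and v = 0.95c.
Numerator: 0.792 + 0.95 = 1.742. Denominator: 1 + (0.792)(0.95) = 1.7524.
u = 1.742/1.7524 = 0.99407, so the speed is 0.994c.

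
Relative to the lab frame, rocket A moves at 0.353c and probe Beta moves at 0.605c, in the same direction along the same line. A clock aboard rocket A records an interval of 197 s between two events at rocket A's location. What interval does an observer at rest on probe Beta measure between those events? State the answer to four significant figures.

208.0 s

Speed of rocket A in probe Beta's frame: u = (v_A − v_B)/(1 − v_A v_B/c²) = (0.353 − 0.605)/(1 − 0.353×0.605) = −0.252/0.786435 = −0.32043; |u| = 0.32043c.
At |u| = 0.32043c, γ = (1 − 0.102675)^(−1/2) = 1.0557.
The clock on rocket A records proper time, so probe Beta measures Δt = γΔτ = 1.0557 × 197 = 208.0 s.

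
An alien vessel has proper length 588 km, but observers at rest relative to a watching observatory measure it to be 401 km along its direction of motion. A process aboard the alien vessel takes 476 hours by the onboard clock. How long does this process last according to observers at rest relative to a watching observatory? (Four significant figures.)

Length contraction gives γ = L₀/L = 588/401 = 1.46633.
Δt = γΔτ = 1.46633 × 476 = 698.0 hours.

698.0 hours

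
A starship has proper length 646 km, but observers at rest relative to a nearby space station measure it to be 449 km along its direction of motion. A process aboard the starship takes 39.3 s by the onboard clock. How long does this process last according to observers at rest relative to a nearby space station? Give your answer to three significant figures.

56.5 s

γ = L₀/L = 646/449 = 1.43875.
The same γ dilates the second interval: 1.43875 × 39.3 s = 56.5 s.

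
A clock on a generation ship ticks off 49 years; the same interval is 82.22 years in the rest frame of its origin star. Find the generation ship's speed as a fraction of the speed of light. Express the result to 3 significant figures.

γ = Δt/Δτ = 82.22/49 = 1.678.
β = √(1 − 1/γ²) = √(1 − 0.355153) = √0.644847 = 0.803.

0.803c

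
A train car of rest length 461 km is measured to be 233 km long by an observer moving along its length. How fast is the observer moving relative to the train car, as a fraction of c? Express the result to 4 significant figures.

Length contraction gives γ = L₀/L = 461/233 = 1.9785.
β = √(1 − 1/γ²) = √0.744537 = 0.8629.

0.8629c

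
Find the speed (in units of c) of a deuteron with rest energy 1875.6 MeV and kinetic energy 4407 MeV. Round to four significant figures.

K = (γ−1)mc², so γ = 1 + 4407/1875.6 = 3.3496.
Then v/c = √(1 − γ⁻²) = √(1 − 0.089128) = √0.910872 = 0.9544.

0.9544c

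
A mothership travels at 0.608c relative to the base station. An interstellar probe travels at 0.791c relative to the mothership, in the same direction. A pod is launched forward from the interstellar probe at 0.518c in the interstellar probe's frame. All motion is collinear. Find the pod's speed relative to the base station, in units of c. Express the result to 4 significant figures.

0.9821c

Apply u = (u'+v)/(1+u'v) twice. Pod in the mothership frame: (0.518+0.791)/(1+0.518·0.791) = 1.309/1.409738 = 0.92854c.
That velocity, transformed to the rest frame of the base station: (0.92854+0.608)/(1+0.92854·0.608) = 1.53654/1.56455232 = 0.9821c.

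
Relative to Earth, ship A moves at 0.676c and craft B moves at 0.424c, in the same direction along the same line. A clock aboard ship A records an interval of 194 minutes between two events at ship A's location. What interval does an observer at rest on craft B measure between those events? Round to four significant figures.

207.4 minutes

The velocity of ship A relative to craft B is (0.676 − 0.424)c / (1 − 0.676×0.424) = 0.35325c; relative speed 0.35325c.
γ for this relative speed: γ = 1/√(1 − 0.124786) = 1.0689.
The clock on ship A records proper time, so craft B measures Δt = γΔτ = 1.0689 × 194 = 207.4 minutes.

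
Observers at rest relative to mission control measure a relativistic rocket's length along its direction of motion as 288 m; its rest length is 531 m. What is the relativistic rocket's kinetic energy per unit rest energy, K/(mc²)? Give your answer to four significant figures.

0.8438

From L = L₀/γ: γ = 531/288 = 1.84375.
Since K = (γ−1)mc², K/(mc²) = 1.84375 − 1 = 0.8438.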